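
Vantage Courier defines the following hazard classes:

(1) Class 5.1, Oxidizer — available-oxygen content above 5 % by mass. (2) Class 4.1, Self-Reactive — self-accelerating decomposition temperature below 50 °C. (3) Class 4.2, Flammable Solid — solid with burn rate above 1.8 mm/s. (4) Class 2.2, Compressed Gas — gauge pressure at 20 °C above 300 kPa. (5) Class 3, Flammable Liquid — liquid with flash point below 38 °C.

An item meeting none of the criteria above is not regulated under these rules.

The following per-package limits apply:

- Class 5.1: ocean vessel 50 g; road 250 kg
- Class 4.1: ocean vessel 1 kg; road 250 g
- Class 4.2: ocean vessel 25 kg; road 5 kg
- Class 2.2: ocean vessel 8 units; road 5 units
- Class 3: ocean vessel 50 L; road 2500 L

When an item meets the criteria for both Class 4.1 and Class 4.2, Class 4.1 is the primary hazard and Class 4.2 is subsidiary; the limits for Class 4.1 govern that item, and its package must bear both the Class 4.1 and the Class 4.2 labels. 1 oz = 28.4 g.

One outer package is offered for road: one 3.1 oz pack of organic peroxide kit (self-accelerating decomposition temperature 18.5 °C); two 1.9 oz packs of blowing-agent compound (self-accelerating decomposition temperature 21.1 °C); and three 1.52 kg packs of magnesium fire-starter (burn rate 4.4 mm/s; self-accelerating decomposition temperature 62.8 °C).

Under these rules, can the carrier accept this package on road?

Self-accelerating decomposition temperature 18.5 °C meets the Class 4.1 criterion (Self-Reactive), so the organic peroxide kit is Class 4.1.
The blowing-agent compound has self-accelerating decomposition temperature 21.1 °C, which is < 50 °C, so it is Class 4.1 (Self-Reactive).
The magnesium fire-starter has burn rate 4.4 mm/s, which is > 1.8 mm/s, so it is Class 4.2 (Flammable Solid).
Class 4.1 net quantity: (one 3.1 oz pack = 88.04 g) + (two 1.9 oz packs = 107.92 g) = 195.96 g.
195.96 g is within the road limit of 250 g for Class 4.1.
Class 4.2 quantity: three 1.52 kg packs = 4.56 kg.
That is within the Class 4.2 road limit of 5 kg.
Every hazard class is within its road limit and no segregation rule is violated.

Yes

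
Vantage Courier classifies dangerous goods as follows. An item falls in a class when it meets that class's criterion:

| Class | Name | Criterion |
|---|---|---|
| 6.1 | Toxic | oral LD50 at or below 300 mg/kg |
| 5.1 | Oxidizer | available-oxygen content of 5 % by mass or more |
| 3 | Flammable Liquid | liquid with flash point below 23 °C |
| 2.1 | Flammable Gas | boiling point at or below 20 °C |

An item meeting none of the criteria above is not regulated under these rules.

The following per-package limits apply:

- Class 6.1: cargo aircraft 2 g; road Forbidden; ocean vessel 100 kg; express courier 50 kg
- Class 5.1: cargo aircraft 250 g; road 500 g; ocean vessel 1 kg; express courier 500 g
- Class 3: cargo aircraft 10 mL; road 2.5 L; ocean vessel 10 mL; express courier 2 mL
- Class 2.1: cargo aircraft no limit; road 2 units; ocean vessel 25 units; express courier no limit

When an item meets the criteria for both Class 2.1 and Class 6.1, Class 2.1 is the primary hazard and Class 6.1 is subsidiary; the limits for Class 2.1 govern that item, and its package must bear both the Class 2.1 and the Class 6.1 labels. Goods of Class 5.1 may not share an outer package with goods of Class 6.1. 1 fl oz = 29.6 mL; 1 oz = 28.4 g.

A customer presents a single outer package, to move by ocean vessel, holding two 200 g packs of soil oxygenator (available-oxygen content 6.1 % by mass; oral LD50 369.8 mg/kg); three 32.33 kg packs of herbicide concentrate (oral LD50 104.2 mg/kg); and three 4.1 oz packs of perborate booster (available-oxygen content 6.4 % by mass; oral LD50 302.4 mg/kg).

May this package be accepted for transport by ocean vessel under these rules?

The soil oxygenator has available-oxygen content 6.1 % by mass, which is ≥ 5 % by mass, so it is Class 5.1 (Oxidizer).
Oral LD50 104.2 mg/kg meets the Class 6.1 criterion (Toxic), so the herbicide concentrate is Class 6.1.
The perborate booster has available-oxygen content 6.4 % by mass, which is ≥ 5 % by mass, so it is Class 5.1 (Oxidizer).
Class 5.1 net quantity: (two 200 g packs = 400 g) + (three 4.1 oz packs = 349.32 g) = 749.32 g.
749.32 g ≤ 1 kg (ocean vessel limit, Class 5.1) — within limit.
Class 6.1 quantity: three 32.33 kg packs = 96.99 kg.
96.99 kg is within the ocean vessel limit of 100 kg for Class 6.1.
Class 5.1 and Class 6.1 may not share an outer package.

No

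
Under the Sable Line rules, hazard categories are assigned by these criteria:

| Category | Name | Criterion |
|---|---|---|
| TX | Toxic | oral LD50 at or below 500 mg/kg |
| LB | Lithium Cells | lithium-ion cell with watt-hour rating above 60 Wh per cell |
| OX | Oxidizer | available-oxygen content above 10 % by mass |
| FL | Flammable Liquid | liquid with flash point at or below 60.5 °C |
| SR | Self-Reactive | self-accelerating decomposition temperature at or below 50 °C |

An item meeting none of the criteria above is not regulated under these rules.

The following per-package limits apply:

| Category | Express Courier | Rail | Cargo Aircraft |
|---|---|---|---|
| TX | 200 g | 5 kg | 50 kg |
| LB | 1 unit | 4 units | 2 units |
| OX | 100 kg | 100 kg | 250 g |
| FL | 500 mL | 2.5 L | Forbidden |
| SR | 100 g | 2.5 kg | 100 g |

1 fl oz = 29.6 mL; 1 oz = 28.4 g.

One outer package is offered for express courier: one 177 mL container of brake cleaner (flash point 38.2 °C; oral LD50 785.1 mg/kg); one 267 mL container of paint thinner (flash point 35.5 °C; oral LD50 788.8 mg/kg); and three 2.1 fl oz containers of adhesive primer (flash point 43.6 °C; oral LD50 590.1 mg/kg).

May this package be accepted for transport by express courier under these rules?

No

With flash point 38.2 °C (≤ 60.5 °C), the brake cleaner falls in Category FL.
With flash point 35.5 °C (≤ 60.5 °C), the paint thinner falls in Category FL.
With flash point 43.6 °C (≤ 60.5 °C), the adhesive primer falls in Category FL.
Total Category FL: 177 mL + 267 mL + (three 2.1 fl oz containers = 186.48 mL) = 630.48 mL.
That exceeds the Category FL express courier limit of 500 mL.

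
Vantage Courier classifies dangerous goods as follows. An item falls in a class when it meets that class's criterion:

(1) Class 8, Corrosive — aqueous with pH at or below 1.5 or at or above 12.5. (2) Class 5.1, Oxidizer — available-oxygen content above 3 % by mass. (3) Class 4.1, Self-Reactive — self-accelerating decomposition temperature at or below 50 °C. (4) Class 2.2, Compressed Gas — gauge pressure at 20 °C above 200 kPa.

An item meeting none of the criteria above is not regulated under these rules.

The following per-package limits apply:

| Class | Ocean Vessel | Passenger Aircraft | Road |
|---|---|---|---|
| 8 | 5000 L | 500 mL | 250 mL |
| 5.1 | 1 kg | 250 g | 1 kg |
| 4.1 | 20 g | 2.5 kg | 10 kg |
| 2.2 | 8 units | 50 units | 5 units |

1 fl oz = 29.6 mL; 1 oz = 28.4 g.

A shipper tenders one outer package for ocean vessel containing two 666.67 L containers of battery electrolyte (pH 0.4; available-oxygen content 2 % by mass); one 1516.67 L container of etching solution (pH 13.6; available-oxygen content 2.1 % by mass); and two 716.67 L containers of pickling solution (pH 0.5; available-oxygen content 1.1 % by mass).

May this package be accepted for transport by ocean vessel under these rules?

The battery electrolyte has pH 0.4, which is ≤ 1.5, so it is Class 8 (Corrosive).
Etching solution: pH 13.6 ≥ 12.5 → Class 8 (Corrosive).
With pH 0.5 (≤ 1.5), the pickling solution falls in Class 8.
Class 8 net quantity: (two 666.67 L containers = 1333.34 L) + 1516.67 L + (two 716.67 L containers = 1433.34 L) = 4283.35 L.
4283.35 L is within the ocean vessel limit of 5000 L for Class 8.

Yes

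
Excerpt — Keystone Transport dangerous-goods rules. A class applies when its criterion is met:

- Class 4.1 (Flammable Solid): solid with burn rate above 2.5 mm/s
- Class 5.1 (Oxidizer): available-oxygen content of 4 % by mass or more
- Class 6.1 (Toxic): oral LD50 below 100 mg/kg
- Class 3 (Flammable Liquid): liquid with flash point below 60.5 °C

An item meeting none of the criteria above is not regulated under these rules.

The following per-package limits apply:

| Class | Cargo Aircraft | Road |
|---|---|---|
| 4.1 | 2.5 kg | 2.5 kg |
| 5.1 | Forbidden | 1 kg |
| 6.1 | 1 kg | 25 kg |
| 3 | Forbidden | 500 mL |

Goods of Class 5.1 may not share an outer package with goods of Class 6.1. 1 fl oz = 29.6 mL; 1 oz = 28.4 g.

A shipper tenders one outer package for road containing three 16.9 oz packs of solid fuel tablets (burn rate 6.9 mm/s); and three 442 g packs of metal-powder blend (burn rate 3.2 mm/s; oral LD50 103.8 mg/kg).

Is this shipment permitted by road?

Burn rate 6.9 mm/s meets the Class 4.1 criterion (Flammable Solid), so the solid fuel tablets are Class 4.1.
Burn rate 3.2 mm/s meets the Class 4.1 criterion (Flammable Solid), so the metal-powder blend is Class 4.1.
Class 4.1 net quantity: (three 16.9 oz packs = 1439.88 g) + (three 442 g packs = 1.326 kg) = 2765.88 g.
2765.88 g exceeds the road limit of 2.5 kg for Class 4.1.

No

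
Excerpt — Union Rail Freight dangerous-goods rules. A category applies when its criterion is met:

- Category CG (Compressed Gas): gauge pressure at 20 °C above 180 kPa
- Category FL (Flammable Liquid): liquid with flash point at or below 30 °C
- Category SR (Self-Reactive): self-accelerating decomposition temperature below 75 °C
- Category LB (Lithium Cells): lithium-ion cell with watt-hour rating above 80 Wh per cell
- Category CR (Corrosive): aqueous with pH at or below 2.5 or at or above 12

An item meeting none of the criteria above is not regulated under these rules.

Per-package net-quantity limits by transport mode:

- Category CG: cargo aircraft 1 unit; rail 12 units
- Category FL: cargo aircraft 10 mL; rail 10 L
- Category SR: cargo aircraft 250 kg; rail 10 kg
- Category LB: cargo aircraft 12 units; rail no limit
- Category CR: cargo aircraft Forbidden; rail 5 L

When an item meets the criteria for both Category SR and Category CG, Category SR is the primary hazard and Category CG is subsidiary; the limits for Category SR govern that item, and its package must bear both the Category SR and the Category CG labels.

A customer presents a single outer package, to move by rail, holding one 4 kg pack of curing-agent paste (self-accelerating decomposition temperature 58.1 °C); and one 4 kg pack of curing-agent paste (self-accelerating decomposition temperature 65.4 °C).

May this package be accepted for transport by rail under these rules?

Curing-agent paste: self-accelerating decomposition temperature 58.1 °C < 75 °C → Category SR (Self-Reactive).
With self-accelerating decomposition temperature 65.4 °C (< 75 °C), the curing-agent paste falls in Category SR.
Category SR net quantity: 4 kg + 4 kg = 8 kg.
That is within the Category SR rail limit of 10 kg.

Yes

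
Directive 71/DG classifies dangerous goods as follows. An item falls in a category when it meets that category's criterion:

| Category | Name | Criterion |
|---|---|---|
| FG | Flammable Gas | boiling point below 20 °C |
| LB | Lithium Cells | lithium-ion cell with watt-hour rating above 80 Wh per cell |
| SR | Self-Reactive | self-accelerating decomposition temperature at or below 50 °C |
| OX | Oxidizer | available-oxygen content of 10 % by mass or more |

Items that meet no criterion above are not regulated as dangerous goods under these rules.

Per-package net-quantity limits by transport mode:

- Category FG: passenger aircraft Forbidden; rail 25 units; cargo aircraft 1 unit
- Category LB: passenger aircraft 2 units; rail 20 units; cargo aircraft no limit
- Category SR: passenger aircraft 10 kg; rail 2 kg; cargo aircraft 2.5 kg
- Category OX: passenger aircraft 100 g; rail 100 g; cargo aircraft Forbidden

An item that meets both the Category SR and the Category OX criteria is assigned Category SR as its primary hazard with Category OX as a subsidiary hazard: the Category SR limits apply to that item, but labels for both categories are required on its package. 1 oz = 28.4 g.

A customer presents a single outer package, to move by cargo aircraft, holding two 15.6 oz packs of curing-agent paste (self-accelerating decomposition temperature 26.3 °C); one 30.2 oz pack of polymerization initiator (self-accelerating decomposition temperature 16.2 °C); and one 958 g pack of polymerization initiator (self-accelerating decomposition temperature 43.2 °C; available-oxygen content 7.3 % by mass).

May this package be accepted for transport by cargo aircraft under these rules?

The curing-agent paste has self-accelerating decomposition temperature 26.3 °C, which is ≤ 50 °C, so it is Category SR (Self-Reactive).
The polymerization initiator has self-accelerating decomposition temperature 16.2 °C, which is ≤ 50 °C, so it is Category SR (Self-Reactive).
With self-accelerating decomposition temperature 43.2 °C (≤ 50 °C), the polymerization initiator falls in Category SR.
Total Category SR: (two 15.6 oz packs = 886.08 g) + (one 30.2 oz pack = 857.68 g) + 958 g = 2701.76 g.
2701.76 g > 2.5 kg (cargo aircraft limit, Category SR) — over the limit.

No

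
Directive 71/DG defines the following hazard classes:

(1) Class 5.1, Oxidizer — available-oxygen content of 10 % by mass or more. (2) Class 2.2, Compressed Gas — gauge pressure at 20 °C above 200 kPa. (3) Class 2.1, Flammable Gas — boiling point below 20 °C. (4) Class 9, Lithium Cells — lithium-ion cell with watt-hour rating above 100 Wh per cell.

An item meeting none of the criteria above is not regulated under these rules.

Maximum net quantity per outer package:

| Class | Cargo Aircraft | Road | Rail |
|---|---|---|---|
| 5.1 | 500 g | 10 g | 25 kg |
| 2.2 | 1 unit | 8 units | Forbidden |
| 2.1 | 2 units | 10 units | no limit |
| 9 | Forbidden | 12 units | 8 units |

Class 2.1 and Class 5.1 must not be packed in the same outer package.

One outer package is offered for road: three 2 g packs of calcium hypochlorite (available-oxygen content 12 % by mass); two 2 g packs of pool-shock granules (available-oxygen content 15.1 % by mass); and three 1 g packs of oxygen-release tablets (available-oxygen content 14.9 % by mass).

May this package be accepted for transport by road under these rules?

No

Calcium hypochlorite: available-oxygen content 12 % by mass ≥ 10 % by mass → Class 5.1 (Oxidizer).
Pool-shock granules: available-oxygen content 15.1 % by mass ≥ 10 % by mass → Class 5.1 (Oxidizer).
With available-oxygen content 14.9 % by mass (≥ 10 % by mass), the oxygen-release tablets fall in Class 5.1.
Total Class 5.1: (three 2 g packs = 6 g) + (two 2 g packs = 4 g) + (three 1 g packs = 3 g) = 13 g.
13 g > 10 g (road limit, Class 5.1) — over the limit.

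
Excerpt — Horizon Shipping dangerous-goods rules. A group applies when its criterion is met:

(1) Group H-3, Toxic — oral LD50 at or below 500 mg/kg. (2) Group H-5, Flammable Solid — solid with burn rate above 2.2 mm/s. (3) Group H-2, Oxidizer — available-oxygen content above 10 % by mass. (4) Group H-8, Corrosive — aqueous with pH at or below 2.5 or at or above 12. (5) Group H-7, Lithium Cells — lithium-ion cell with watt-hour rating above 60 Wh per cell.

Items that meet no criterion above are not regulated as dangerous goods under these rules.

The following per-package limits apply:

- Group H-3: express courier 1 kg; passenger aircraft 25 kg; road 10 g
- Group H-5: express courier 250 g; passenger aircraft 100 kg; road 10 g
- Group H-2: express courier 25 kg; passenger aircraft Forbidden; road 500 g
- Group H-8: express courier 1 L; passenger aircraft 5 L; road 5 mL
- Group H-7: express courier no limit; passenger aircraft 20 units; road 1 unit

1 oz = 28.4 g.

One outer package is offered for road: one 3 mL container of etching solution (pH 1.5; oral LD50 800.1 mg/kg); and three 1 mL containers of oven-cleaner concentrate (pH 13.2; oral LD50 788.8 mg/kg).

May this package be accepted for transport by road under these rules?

No

pH 1.5 meets the Group H-8 criterion (Corrosive), so the etching solution is Group H-8.
With pH 13.2 (≥ 12), the oven-cleaner concentrate falls in Group H-8.
Total Group H-8: 3 mL + (three 1 mL containers = 3 mL) = 6 mL.
6 mL > 5 mL (road limit, Group H-8) — over the limit.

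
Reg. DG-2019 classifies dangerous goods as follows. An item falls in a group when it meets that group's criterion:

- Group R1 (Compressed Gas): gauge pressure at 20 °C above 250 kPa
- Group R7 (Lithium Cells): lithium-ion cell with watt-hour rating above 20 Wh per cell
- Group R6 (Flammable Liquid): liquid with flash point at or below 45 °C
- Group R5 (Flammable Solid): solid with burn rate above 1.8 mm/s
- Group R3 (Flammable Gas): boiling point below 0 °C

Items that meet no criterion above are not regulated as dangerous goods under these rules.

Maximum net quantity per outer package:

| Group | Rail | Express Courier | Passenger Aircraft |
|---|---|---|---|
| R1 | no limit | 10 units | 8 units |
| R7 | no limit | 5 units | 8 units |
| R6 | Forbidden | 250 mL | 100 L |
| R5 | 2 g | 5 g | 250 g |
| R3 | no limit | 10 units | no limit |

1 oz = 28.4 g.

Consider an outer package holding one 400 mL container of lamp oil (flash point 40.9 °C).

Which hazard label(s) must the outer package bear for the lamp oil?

Group R6

The lamp oil has flash point 40.9 °C, which is ≤ 45 °C, so it is Group R6 (Flammable Liquid).
Only the Group R6 label is required.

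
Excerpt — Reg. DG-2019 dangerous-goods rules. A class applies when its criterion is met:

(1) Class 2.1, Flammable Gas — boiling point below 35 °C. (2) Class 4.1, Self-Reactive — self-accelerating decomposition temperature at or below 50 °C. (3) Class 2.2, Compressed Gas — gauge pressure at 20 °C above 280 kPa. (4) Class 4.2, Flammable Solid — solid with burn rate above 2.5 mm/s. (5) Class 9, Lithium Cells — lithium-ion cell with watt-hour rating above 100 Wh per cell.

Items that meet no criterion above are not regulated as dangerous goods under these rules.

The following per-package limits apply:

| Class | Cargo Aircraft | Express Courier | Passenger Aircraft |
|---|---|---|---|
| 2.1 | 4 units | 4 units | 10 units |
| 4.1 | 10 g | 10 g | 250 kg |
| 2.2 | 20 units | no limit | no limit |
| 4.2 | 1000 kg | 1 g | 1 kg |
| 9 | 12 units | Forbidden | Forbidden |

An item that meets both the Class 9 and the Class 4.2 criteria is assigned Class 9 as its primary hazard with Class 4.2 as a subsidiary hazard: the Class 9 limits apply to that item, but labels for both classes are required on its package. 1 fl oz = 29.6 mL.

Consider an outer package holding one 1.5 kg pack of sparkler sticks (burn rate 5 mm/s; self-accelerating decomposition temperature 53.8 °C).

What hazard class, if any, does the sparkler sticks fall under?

With burn rate 5 mm/s (> 2.5 mm/s), the sparkler sticks fall in Class 4.2.

Class 4.2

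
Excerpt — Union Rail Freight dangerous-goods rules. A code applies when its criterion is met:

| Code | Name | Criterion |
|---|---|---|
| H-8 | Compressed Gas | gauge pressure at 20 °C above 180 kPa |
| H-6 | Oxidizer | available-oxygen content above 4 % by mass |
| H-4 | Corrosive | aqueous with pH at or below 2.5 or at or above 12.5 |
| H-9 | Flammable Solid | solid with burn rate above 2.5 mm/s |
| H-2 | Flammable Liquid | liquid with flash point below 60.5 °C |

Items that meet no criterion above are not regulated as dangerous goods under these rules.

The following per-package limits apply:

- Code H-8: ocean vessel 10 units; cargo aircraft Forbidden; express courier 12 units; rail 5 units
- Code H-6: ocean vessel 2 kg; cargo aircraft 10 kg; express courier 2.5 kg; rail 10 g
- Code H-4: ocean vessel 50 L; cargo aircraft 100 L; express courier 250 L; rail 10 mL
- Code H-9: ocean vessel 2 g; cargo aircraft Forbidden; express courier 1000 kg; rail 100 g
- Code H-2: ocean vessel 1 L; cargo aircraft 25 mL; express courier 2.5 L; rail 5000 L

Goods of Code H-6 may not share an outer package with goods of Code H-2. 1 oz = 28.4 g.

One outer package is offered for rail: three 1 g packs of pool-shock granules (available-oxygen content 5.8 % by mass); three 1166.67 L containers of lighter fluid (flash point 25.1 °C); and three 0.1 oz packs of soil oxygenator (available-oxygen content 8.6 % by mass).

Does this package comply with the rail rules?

No

With available-oxygen content 5.8 % by mass (> 4 % by mass), the pool-shock granules fall in Code H-6.
Lighter fluid: flash point 25.1 °C < 60.5 °C → Code H-2 (Flammable Liquid).
Available-oxygen content 8.6 % by mass meets the Code H-6 criterion (Oxidizer), so the soil oxygenator is Code H-6.
Code H-6 net quantity: (three 1 g packs = 3 g) + (three 0.1 oz packs = 8.52 g) = 11.52 g.
That exceeds the Code H-6 rail limit of 10 g.
Code H-2 quantity: three 1166.67 L containers = 3500.01 L.
3500.01 L ≤ 5000 L (rail limit, Code H-2) — within limit.
Code H-6 and Code H-2 may not share an outer package.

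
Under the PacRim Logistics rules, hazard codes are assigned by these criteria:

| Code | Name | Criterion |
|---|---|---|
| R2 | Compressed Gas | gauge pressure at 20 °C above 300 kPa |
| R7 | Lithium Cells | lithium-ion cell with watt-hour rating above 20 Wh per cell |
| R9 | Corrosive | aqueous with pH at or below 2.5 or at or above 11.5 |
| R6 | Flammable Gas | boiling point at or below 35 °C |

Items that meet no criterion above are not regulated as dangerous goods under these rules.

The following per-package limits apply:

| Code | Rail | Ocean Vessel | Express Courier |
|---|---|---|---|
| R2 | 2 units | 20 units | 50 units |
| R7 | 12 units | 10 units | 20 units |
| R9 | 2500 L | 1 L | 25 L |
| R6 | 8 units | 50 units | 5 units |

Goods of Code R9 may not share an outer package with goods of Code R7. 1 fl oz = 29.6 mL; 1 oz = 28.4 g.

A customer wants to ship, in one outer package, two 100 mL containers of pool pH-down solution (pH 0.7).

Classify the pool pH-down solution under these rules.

Code R9

The pool pH-down solution has pH 0.7, which is ≤ 2.5, so it is Code R9 (Corrosive).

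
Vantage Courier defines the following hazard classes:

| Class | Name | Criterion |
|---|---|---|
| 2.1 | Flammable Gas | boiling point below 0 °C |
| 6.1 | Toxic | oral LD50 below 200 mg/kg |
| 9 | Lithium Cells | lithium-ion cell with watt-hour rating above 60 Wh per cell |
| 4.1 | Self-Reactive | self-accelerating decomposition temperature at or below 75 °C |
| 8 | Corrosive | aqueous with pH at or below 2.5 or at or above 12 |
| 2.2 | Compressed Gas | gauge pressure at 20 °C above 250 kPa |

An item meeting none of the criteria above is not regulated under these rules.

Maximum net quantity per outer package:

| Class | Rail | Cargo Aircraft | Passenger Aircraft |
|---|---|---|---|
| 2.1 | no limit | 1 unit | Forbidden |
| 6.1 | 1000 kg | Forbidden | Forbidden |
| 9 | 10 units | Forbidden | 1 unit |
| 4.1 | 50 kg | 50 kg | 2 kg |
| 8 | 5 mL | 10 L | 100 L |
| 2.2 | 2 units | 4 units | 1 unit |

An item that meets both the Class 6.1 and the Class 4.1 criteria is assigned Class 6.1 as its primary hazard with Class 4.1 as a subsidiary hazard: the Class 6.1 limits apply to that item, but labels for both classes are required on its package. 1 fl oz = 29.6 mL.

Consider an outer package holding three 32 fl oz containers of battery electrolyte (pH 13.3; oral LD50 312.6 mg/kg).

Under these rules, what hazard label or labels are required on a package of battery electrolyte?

Battery electrolyte: pH 13.3 ≥ 12 → Class 8 (Corrosive).
Only the Class 8 label is required.

Class 8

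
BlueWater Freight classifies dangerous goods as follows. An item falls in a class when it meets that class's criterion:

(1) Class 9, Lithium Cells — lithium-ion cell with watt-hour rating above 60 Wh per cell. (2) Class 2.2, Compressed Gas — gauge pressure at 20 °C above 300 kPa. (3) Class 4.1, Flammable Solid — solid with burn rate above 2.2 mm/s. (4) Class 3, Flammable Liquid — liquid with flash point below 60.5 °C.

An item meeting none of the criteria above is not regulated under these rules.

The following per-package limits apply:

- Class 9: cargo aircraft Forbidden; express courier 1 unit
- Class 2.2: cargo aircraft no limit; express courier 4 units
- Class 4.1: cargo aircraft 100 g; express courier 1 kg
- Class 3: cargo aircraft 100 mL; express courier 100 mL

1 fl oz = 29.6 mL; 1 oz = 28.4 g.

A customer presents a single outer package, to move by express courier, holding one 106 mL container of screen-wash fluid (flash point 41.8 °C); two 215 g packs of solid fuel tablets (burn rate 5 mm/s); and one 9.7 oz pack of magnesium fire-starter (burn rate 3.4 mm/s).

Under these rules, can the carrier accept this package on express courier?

Screen-wash fluid: flash point 41.8 °C < 60.5 °C → Class 3 (Flammable Liquid).
Burn rate 5 mm/s meets the Class 4.1 criterion (Flammable Solid), so the solid fuel tablets are Class 4.1.
Burn rate 3.4 mm/s meets the Class 4.1 criterion (Flammable Solid), so the magnesium fire-starter is Class 4.1.
Total Class 4.1: (two 215 g packs = 430 g) + (one 9.7 oz pack = 275.48 g) = 705.48 g.
That is within the Class 4.1 express courier limit of 1 kg.
Class 3 quantity: 106 mL.
106 mL exceeds the express courier limit of 100 mL for Class 3.

No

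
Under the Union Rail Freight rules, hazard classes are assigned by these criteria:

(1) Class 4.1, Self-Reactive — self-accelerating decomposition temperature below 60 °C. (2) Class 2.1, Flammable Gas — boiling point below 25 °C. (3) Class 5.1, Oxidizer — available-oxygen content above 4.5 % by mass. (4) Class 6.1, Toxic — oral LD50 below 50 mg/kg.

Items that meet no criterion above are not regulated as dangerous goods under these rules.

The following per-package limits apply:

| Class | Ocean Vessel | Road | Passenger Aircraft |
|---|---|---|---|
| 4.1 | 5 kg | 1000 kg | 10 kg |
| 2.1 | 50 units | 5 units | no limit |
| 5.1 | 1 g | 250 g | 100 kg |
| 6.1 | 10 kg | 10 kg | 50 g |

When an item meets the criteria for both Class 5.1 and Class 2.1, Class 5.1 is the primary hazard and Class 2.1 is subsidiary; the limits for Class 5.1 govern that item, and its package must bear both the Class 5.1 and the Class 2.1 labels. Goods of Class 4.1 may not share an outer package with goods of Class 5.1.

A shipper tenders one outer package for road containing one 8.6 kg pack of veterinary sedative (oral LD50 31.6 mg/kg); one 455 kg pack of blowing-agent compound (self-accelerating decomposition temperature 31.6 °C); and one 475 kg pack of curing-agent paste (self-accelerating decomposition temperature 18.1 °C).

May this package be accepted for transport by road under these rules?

Oral LD50 31.6 mg/kg meets the Class 6.1 criterion (Toxic), so the veterinary sedative is Class 6.1.
Self-accelerating decomposition temperature 31.6 °C meets the Class 4.1 criterion (Self-Reactive), so the blowing-agent compound is Class 4.1.
Self-accelerating decomposition temperature 18.1 °C meets the Class 4.1 criterion (Self-Reactive), so the curing-agent paste is Class 4.1.
Class 4.1 net quantity: 455 kg + 475 kg = 930 kg.
That is within the Class 4.1 road limit of 1000 kg.
Class 6.1 quantity: 8.6 kg.
That is within the Class 6.1 road limit of 10 kg.
The segregation rule (Class 4.1 with Class 5.1) does not apply to Class 4.1 with Class 6.1.
Every hazard class is within its road limit and no segregation rule is violated.

Yes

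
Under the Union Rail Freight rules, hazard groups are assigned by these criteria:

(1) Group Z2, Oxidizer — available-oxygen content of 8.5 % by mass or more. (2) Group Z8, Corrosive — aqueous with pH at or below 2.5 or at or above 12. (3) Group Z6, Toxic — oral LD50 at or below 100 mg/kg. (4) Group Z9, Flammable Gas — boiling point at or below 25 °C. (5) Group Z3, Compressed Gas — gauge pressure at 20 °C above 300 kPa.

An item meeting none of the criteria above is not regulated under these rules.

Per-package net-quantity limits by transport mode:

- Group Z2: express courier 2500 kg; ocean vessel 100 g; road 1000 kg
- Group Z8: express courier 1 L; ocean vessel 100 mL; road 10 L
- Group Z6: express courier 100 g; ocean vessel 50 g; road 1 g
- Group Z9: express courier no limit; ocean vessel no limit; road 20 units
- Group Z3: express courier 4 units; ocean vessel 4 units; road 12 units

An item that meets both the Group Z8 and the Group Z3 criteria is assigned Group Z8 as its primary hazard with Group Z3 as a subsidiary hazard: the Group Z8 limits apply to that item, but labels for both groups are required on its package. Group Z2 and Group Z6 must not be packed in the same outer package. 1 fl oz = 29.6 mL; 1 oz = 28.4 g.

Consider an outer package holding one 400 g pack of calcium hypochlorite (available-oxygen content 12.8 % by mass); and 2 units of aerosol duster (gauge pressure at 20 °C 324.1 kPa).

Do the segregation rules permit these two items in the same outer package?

Available-oxygen content 12.8 % by mass meets the Group Z2 criterion (Oxidizer), so the calcium hypochlorite is Group Z2.
Gauge pressure at 20 °C 324.1 kPa meets the Group Z3 criterion (Compressed Gas), so the aerosol duster is Group Z3.
No segregation rule bars Group Z2 with Group Z3.

Yes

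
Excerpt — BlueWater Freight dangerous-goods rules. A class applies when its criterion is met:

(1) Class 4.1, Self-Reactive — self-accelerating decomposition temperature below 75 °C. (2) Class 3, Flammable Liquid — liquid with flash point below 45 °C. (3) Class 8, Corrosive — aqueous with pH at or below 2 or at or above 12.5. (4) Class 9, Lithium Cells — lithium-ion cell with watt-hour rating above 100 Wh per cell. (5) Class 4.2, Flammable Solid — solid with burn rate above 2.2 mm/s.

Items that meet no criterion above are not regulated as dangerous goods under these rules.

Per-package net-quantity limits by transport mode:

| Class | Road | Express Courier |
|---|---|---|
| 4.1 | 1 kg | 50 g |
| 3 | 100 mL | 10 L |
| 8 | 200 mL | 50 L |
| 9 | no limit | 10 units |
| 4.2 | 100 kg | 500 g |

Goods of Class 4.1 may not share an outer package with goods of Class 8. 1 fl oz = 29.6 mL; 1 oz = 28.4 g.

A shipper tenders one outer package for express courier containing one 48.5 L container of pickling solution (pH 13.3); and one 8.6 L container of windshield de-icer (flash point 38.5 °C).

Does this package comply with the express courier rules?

Yes

The pickling solution has pH 13.3, which is ≥ 12.5, so it is Class 8 (Corrosive).
Flash point 38.5 °C meets the Class 3 criterion (Flammable Liquid), so the windshield de-icer is Class 3.
Class 8 quantity: 48.5 L.
48.5 L is within the express courier limit of 50 L for Class 8.
Class 3 quantity: 8.6 L.
That is within the Class 3 express courier limit of 10 L.
The segregation rule (Class 4.1 with Class 8) does not apply to Class 8 with Class 3.
Every hazard class is within its express courier limit and no segregation rule is violated.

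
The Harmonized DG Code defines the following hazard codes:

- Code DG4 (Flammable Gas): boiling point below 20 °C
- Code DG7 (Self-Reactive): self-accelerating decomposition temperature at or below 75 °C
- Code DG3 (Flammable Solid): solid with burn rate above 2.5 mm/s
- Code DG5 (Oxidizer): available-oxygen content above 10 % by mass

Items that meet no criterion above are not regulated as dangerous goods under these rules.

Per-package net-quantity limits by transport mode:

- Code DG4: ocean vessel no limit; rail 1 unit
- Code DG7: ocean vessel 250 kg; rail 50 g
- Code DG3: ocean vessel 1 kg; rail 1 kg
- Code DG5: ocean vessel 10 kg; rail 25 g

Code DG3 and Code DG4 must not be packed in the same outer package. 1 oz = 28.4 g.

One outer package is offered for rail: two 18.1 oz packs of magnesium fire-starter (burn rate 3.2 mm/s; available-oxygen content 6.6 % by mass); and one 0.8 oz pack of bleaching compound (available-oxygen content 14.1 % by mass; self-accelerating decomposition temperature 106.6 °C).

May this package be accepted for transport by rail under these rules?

No

Magnesium fire-starter: burn rate 3.2 mm/s > 2.5 mm/s → Code DG3 (Flammable Solid).
With available-oxygen content 14.1 % by mass (> 10 % by mass), the bleaching compound falls in Code DG5.
Code DG3 quantity: two 18.1 oz packs = 1028.08 g.
1028.08 g exceeds the rail limit of 1 kg for Code DG3.
Code DG5 quantity: one 0.8 oz pack = 22.72 g.
22.72 g is within the rail limit of 25 g for Code DG5.
The segregation rule (Code DG3 with Code DG4) does not apply to Code DG3 with Code DG5.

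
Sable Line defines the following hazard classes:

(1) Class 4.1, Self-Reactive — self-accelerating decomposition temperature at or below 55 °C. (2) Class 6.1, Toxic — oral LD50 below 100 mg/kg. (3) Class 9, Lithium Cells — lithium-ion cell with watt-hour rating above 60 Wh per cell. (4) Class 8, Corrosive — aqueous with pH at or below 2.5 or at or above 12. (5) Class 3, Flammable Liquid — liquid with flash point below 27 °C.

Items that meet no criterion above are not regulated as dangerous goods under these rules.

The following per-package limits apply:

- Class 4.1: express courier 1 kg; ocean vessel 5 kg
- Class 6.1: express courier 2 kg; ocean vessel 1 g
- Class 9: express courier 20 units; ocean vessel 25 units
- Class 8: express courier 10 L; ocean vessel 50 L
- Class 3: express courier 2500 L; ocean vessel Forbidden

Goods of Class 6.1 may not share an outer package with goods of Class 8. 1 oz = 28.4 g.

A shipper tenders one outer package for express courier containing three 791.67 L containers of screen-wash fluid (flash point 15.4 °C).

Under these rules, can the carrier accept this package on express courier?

With flash point 15.4 °C (< 27 °C), the screen-wash fluid falls in Class 3.
Class 3 quantity: three 791.67 L containers = 2375.01 L.
2375.01 L is within the express courier limit of 2500 L for Class 3.

Yes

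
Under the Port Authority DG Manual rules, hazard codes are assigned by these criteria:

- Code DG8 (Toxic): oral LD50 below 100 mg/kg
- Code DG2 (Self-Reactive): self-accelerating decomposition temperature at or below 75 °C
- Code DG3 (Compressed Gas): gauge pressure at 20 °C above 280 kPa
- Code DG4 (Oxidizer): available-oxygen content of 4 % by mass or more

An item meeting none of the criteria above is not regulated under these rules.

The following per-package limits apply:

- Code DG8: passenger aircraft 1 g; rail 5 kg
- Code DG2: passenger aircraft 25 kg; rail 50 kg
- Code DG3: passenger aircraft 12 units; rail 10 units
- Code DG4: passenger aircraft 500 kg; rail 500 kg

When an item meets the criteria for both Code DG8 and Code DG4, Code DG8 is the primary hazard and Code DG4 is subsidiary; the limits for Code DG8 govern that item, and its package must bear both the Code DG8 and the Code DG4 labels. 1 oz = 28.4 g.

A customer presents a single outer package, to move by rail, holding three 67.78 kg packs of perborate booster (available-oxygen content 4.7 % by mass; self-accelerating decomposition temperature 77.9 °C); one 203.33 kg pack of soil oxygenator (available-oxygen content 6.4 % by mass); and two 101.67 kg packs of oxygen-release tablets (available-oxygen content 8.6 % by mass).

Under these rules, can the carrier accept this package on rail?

Perborate booster: available-oxygen content 4.7 % by mass ≥ 4 % by mass → Code DG4 (Oxidizer).
The soil oxygenator has available-oxygen content 6.4 % by mass, which is ≥ 4 % by mass, so it is Code DG4 (Oxidizer).
Oxygen-release tablets: available-oxygen content 8.6 % by mass ≥ 4 % by mass → Code DG4 (Oxidizer).
Total Code DG4: (three 67.78 kg packs = 203.34 kg) + 203.33 kg + (two 101.67 kg packs = 203.34 kg) = 610.01 kg.
610.01 kg exceeds the rail limit of 500 kg for Code DG4.

No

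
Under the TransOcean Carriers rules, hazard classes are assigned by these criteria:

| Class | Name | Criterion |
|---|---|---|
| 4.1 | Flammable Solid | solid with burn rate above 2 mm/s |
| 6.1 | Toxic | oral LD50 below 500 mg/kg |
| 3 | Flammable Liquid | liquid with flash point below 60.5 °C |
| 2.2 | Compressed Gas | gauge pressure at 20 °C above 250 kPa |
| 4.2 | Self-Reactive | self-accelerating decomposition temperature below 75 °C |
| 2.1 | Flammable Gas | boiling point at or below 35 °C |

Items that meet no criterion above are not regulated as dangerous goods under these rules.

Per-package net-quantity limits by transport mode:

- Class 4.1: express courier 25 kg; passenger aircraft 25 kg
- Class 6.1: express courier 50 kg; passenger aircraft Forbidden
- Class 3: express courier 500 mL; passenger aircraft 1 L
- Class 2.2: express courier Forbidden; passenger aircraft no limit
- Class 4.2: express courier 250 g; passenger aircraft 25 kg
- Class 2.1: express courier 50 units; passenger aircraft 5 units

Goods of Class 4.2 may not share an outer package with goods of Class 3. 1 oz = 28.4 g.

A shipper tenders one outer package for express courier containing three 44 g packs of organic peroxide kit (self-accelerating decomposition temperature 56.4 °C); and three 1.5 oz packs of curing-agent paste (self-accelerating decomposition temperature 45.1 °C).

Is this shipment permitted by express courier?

Organic peroxide kit: self-accelerating decomposition temperature 56.4 °C < 75 °C → Class 4.2 (Self-Reactive).
The curing-agent paste has self-accelerating decomposition temperature 45.1 °C, which is < 75 °C, so it is Class 4.2 (Self-Reactive).
Class 4.2 net quantity: (three 44 g packs = 132 g) + (three 1.5 oz packs = 127.8 g) = 259.8 g.
259.8 g > 250 g (express courier limit, Class 4.2) — over the limit.

No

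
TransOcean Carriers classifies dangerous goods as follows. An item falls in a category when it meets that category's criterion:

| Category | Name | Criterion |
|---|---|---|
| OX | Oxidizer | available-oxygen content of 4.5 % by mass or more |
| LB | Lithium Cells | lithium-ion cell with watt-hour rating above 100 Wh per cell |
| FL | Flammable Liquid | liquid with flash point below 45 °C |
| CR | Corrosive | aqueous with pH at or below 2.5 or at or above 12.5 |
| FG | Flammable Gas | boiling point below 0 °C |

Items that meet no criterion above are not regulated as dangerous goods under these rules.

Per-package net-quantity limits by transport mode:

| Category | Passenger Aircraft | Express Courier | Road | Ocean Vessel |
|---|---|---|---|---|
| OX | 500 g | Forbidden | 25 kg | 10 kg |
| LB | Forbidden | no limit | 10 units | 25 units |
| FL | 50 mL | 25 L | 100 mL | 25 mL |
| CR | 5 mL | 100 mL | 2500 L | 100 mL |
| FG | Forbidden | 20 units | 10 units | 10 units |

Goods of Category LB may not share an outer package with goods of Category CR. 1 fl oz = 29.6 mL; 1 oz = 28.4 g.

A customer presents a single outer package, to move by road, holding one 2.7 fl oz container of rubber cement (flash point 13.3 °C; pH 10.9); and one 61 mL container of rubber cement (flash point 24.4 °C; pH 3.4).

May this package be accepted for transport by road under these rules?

No

The rubber cement has flash point 13.3 °C, which is < 45 °C, so it is Category FL (Flammable Liquid).
Flash point 24.4 °C meets the Category FL criterion (Flammable Liquid), so the rubber cement is Category FL.
Category FL net quantity: (one 2.7 fl oz container = 79.92 mL) + 61 mL = 140.92 mL.
140.92 mL > 100 mL (road limit, Category FL) — over the limit.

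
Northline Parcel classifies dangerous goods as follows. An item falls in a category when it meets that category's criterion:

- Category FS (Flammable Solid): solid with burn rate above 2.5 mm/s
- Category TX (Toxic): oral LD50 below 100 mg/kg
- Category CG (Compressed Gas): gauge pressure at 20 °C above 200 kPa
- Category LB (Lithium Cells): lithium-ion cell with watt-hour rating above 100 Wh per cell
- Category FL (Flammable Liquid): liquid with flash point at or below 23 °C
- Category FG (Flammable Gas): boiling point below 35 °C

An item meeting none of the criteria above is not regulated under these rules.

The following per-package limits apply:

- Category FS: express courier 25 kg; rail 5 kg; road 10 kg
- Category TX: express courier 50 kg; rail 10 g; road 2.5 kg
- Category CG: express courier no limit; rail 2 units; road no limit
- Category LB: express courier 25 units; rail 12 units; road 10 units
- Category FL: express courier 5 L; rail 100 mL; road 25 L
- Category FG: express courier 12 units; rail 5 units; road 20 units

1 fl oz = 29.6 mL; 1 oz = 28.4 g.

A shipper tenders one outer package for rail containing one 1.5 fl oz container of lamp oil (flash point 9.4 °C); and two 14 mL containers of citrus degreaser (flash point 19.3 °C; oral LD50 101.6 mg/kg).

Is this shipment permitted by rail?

Flash point 9.4 °C meets the Category FL criterion (Flammable Liquid), so the lamp oil is Category FL.
Citrus degreaser: flash point 19.3 °C ≤ 23 °C → Category FL (Flammable Liquid).
Category FL net quantity: (one 1.5 fl oz container = 44.4 mL) + (two 14 mL containers = 28 mL) = 72.4 mL.
72.4 mL ≤ 100 mL (rail limit, Category FL) — within limit.

Yes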